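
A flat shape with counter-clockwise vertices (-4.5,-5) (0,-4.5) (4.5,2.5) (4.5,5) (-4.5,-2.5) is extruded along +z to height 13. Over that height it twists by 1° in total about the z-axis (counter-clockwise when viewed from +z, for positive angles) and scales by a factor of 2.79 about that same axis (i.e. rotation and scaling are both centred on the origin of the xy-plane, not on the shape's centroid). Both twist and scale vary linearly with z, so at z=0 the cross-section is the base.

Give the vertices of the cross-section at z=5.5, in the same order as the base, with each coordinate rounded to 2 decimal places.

t = z/height = 5.5/13 = 0.423077
s = 1 + (scale-1)·z/height = 1 + (2.79-1)·5.5/13 = 1.757308
θ = twist·z/height = 1°·5.5/13 = 0.4231° = 0.007384 rad
cos θ = 0.999973, sin θ = 0.007384 (intermediates below are computed at full precision and shown rounded to 5 d.p.)
v1: (-4.5,-5) → rotate → (-4.46296,-5.03309) → ×s → (-7.84279,-8.84469) → (-7.84,-8.84)
v2: (0,-4.5) → rotate → (0.03323,-4.49988) → ×s → (0.05839,-7.90767) → (0.06,-7.91)
v3: (4.5,2.5) → rotate → (4.48142,2.53316) → ×s → (7.87523,4.45154) → (7.88,4.45)
v4: (4.5,5) → rotate → (4.46296,5.03309) → ×s → (7.84279,8.84469) → (7.84,8.84)
v5: (-4.5,-2.5) → rotate → (-4.48142,-2.53316) → ×s → (-7.87523,-4.45154) → (-7.88,-4.45)

Cross-section at z=5.5: (-7.84,-8.84) (0.06,-7.91) (7.88,4.45) (7.84,8.84) (-7.88,-4.45)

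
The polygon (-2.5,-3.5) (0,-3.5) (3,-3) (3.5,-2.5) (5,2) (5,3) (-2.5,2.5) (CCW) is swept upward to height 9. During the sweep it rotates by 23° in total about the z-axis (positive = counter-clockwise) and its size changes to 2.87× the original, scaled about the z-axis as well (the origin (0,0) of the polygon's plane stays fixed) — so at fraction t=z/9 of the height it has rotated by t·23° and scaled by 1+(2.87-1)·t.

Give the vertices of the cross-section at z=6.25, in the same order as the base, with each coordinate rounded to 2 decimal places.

t = z/height = 6.25/9 = 0.694444
s = 1 + (scale-1)·z/height = 1 + (2.87-1)·6.25/9 = 2.298611
θ = twist·z/height = 23°·6.25/9 = 15.9722° = 0.278768 rad
cos θ = 0.961395, sin θ = 0.275171 (intermediates below are computed at full precision and shown rounded to 5 d.p.)
v1: (-2.5,-3.5) → rotate → (-1.44039,-4.05281) → ×s → (-3.31089,-9.31584) → (-3.31,-9.32)
v2: (0,-3.5) → rotate → (0.96310,-3.36488) → ×s → (2.21379,-7.73456) → (2.21,-7.73)
v3: (3,-3) → rotate → (3.70970,-2.05867) → ×s → (8.52716,-4.73209) → (8.53,-4.73)
v4: (3.5,-2.5) → rotate → (4.05281,-1.44039) → ×s → (9.31584,-3.31089) → (9.32,-3.31)
v5: (5,2) → rotate → (4.25663,3.29865) → ×s → (9.78435,7.58231) → (9.78,7.58)
v6: (5,3) → rotate → (3.98146,4.26004) → ×s → (9.15183,9.79218) → (9.15,9.79)
v7: (-2.5,2.5) → rotate → (-3.09142,1.71556) → ×s → (-7.10596,3.94340) → (-7.11,3.94)

Cross-section at z=6.25: (-3.31,-9.32) (2.21,-7.73) (8.53,-4.73) (9.32,-3.31) (9.78,7.58) (9.15,9.79) (-7.11,3.94)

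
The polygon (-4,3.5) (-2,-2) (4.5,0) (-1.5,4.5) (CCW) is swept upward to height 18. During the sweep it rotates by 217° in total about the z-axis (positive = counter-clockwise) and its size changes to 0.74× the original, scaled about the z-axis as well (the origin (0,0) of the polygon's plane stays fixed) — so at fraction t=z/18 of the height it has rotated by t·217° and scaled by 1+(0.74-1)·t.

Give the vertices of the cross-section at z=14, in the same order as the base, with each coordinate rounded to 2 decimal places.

t = z/height = 14/18 = 0.777778
s = 1 + (scale-1)·z/height = 1 + (0.74-1)·14/18 = 0.797778
θ = twist·z/height = 217°·14/18 = 168.7778° = 2.945728 rad
cos θ = -0.980880, sin θ = 0.194615 (intermediates below are computed at full precision and shown rounded to 5 d.p.)
v1: (-4,3.5) → rotate → (3.24237,-4.21154) → ×s → (2.58669,-3.35987) → (2.59,-3.36)
v2: (-2,-2) → rotate → (2.35099,1.57253) → ×s → (1.87557,1.25453) → (1.88,1.25)
v3: (4.5,0) → rotate → (-4.41396,0.87577) → ×s → (-3.52136,0.69867) → (-3.52,0.70)
v4: (-1.5,4.5) → rotate → (0.59555,-4.70588) → ×s → (0.47512,-3.75425) → (0.48,-3.75)

Cross-section at z=14: (2.59,-3.36) (1.88,1.25) (-3.52,0.70) (0.48,-3.75)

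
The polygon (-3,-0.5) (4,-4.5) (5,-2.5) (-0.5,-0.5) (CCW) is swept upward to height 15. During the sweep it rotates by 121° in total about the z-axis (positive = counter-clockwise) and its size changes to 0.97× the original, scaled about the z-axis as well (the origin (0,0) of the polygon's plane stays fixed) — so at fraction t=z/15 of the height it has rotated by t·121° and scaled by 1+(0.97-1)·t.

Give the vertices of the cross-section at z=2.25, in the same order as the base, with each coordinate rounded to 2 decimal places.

t = z/height = 2.25/15 = 0.15
s = 1 + (scale-1)·z/height = 1 + (0.97-1)·2.25/15 = 0.995500
θ = twist·z/height = 121°·2.25/15 = 18.1500° = 0.316777 rad
cos θ = 0.950244, sin θ = 0.311506 (intermediates below are computed at full precision and shown rounded to 5 d.p.)
v1: (-3,-0.5) → rotate → (-2.69498,-1.40964) → ×s → (-2.68285,-1.40330) → (-2.68,-1.40)
v2: (4,-4.5) → rotate → (5.20275,-3.03008) → ×s → (5.17934,-3.01644) → (5.18,-3.02)
v3: (5,-2.5) → rotate → (5.52999,-0.81808) → ×s → (5.50510,-0.81440) → (5.51,-0.81)
v4: (-0.5,-0.5) → rotate → (-0.31937,-0.63088) → ×s → (-0.31793,-0.62804) → (-0.32,-0.63)

Cross-section at z=2.25: (-2.68,-1.40) (5.18,-3.02) (5.51,-0.81) (-0.32,-0.63)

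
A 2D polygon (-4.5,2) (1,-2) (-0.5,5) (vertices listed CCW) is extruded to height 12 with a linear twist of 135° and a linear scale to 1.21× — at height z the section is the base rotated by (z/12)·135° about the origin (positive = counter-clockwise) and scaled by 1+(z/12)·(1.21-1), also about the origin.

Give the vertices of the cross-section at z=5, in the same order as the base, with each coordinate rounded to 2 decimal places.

t = z/height = 5/12 = 0.416667
s = 1 + (scale-1)·z/height = 1 + (1.21-1)·5/12 = 1.087500
θ = twist·z/height = 135°·5/12 = 56.2500° = 0.981748 rad
cos θ = 0.555570, sin θ = 0.831470 (intermediates below are computed at full precision and shown rounded to 5 d.p.)
v1: (-4.5,2) → rotate → (-4.16301,-2.63047) → ×s → (-4.52727,-2.86064) → (-4.53,-2.86)
v2: (1,-2) → rotate → (2.21851,-0.27967) → ×s → (2.41263,-0.30414) → (2.41,-0.30)
v3: (-0.5,5) → rotate → (-4.43513,2.36212) → ×s → (-4.82321,2.56880) → (-4.82,2.57)

Cross-section at z=5: (-4.53,-2.86) (2.41,-0.30) (-4.82,2.57)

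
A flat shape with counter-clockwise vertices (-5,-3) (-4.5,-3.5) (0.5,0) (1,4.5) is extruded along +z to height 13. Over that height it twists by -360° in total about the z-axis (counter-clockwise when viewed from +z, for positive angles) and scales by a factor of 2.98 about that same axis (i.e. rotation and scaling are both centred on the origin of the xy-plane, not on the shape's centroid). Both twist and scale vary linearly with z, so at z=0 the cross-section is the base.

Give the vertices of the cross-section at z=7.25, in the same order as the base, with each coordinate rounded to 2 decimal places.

t = z/height = 7.25/13 = 0.557692
s = 1 + (scale-1)·z/height = 1 + (2.98-1)·7.25/13 = 2.104231
θ = twist·z/height = -360°·7.25/13 = -200.7692° = -3.504084 rad
cos θ = -0.935016, sin θ = 0.354605 (intermediates below are computed at full precision and shown rounded to 5 d.p.)
v1: (-5,-3) → rotate → (5.73890,1.03202) → ×s → (12.07596,2.17162) → (12.08,2.17)
v2: (-4.5,-3.5) → rotate → (5.44869,1.67683) → ×s → (11.46530,3.52845) → (11.47,3.53)
v3: (0.5,0) → rotate → (-0.46751,0.17730) → ×s → (-0.98374,0.37309) → (-0.98,0.37)
v4: (1,4.5) → rotate → (-2.53074,-3.85297) → ×s → (-5.32526,-8.10753) → (-5.33,-8.11)

Cross-section at z=7.25: (12.08,2.17) (11.47,3.53) (-0.98,0.37) (-5.33,-8.11)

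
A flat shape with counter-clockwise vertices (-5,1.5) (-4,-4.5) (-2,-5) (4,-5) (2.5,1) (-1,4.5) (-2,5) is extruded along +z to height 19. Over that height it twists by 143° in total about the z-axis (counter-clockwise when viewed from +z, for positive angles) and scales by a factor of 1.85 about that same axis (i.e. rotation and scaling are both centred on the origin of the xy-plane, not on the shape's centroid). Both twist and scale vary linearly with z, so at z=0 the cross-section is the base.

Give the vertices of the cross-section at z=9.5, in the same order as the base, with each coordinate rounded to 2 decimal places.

t = z/height = 9.5/19 = 0.5
s = 1 + (scale-1)·z/height = 1 + (1.85-1)·9.5/19 = 1.425000
θ = twist·z/height = 143°·9.5/19 = 71.5000° = 1.247910 rad
cos θ = 0.317305, sin θ = 0.948324 (intermediates below are computed at full precision and shown rounded to 5 d.p.)
v1: (-5,1.5) → rotate → (-3.00901,-4.26566) → ×s → (-4.28784,-6.07857) → (-4.29,-6.08)
v2: (-4,-4.5) → rotate → (2.99824,-5.22117) → ×s → (4.27249,-7.44016) → (4.27,-7.44)
v3: (-2,-5) → rotate → (4.10701,-3.48317) → ×s → (5.85249,-4.96352) → (5.85,-4.96)
v4: (4,-5) → rotate → (6.01084,2.20677) → ×s → (8.56544,3.14465) → (8.57,3.14)
v5: (2.5,1) → rotate → (-0.15506,2.68811) → ×s → (-0.22096,3.83056) → (-0.22,3.83)
v6: (-1,4.5) → rotate → (-4.58476,0.47955) → ×s → (-6.53328,0.68335) → (-6.53,0.68)
v7: (-2,5) → rotate → (-5.37623,-0.31012) → ×s → (-7.66112,-0.44193) → (-7.66,-0.44)

Cross-section at z=9.5: (-4.29,-6.08) (4.27,-7.44) (5.85,-4.96) (8.57,3.14) (-0.22,3.83) (-6.53,0.68) (-7.66,-0.44)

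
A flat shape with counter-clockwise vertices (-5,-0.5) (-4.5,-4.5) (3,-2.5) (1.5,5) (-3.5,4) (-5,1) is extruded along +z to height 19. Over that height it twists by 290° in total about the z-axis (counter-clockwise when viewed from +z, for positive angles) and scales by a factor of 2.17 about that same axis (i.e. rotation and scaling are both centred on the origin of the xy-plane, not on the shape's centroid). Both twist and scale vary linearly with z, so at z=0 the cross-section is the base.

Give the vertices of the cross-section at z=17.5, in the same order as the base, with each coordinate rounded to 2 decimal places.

t = z/height = 17.5/19 = 0.921053
s = 1 + (scale-1)·z/height = 1 + (2.17-1)·17.5/19 = 2.077632
θ = twist·z/height = 290°·17.5/19 = 267.1053° = 4.661866 rad
cos θ = -0.050501, sin θ = -0.998724 (intermediates below are computed at full precision and shown rounded to 5 d.p.)
v1: (-5,-0.5) → rotate → (-0.24686,5.01887) → ×s → (-0.51288,10.42736) → (-0.51,10.43)
v2: (-4.5,-4.5) → rotate → (-4.26700,4.72151) → ×s → (-8.86526,9.80957) → (-8.87,9.81)
v3: (3,-2.5) → rotate → (-2.64831,-2.86992) → ×s → (-5.50222,-5.96263) → (-5.50,-5.96)
v4: (1.5,5) → rotate → (4.91787,-1.75059) → ×s → (10.21752,-3.63709) → (10.22,-3.64)
v5: (-3.5,4) → rotate → (4.17165,3.29353) → ×s → (8.66715,6.84274) → (8.67,6.84)
v6: (-5,1) → rotate → (1.25123,4.94312) → ×s → (2.59959,10.26998) → (2.60,10.27)

Cross-section at z=17.5: (-0.51,10.43) (-8.87,9.81) (-5.50,-5.96) (10.22,-3.64) (8.67,6.84) (2.60,10.27)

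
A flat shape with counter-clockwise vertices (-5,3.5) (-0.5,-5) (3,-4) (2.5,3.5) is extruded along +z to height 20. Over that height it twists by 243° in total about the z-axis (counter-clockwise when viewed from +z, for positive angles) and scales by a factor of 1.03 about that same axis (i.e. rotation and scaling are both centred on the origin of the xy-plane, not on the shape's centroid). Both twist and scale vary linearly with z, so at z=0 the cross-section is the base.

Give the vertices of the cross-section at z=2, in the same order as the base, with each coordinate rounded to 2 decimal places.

Cross-section at z=2: (-6.02,1.14) (1.61,-4.78) (4.39,-2.42) (0.84,4.23)

t = z/height = 2/20 = 0.1
s = 1 + (scale-1)·z/height = 1 + (1.03-1)·2/20 = 1.003000
θ = twist·z/height = 243°·2/20 = 24.3000° = 0.424115 rad
cos θ = 0.911403, sin θ = 0.411514 (intermediates below are computed at full precision and shown rounded to 5 d.p.)
v1: (-5,3.5) → rotate → (-5.99732,1.13234) → ×s → (-6.01531,1.13574) → (-6.02,1.14)
v2: (-0.5,-5) → rotate → (1.60187,-4.76277) → ×s → (1.60668,-4.77706) → (1.61,-4.78)
v3: (3,-4) → rotate → (4.38027,-2.41107) → ×s → (4.39341,-2.41830) → (4.39,-2.42)
v4: (2.5,3.5) → rotate → (0.83821,4.21870) → ×s → (0.84072,4.23135) → (0.84,4.23)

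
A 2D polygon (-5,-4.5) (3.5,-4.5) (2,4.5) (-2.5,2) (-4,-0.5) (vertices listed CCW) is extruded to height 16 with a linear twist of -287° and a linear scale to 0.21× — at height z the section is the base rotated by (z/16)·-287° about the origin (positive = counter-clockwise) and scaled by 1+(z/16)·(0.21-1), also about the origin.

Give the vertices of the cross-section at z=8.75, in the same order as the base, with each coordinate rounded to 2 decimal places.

Cross-section at z=8.75: (1.61,3.46) (-2.83,1.57) (-0.04,-2.80) (1.75,-0.49) (1.98,1.15)

t = z/height = 8.75/16 = 0.546875
s = 1 + (scale-1)·z/height = 1 + (0.21-1)·8.75/16 = 0.567969
θ = twist·z/height = -287°·8.75/16 = -156.9531° = -2.739349 rad
cos θ = -0.920185, sin θ = -0.391484 (intermediates below are computed at full precision and shown rounded to 5 d.p.)
v1: (-5,-4.5) → rotate → (2.83925,6.09825) → ×s → (1.61260,3.46362) → (1.61,3.46)
v2: (3.5,-4.5) → rotate → (-4.98233,2.77064) → ×s → (-2.82981,1.57364) → (-2.83,1.57)
v3: (2,4.5) → rotate → (-0.07869,-4.92380) → ×s → (-0.04469,-2.79656) → (-0.04,-2.80)
v4: (-2.5,2) → rotate → (3.08343,-0.86166) → ×s → (1.75129,-0.48940) → (1.75,-0.49)
v5: (-4,-0.5) → rotate → (3.48500,2.02603) → ×s → (1.97937,1.15072) → (1.98,1.15)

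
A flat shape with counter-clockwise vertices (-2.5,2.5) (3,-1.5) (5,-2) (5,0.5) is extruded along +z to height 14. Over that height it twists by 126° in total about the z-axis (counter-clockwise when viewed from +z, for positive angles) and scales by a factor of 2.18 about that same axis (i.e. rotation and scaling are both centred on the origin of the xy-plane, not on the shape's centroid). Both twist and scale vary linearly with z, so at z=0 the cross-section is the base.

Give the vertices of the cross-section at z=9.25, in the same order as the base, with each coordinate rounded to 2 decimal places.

Cross-section at z=9.25: (-4.94,-3.90) (3.28,4.99) (4.58,8.42) (0.16,8.94)

t = z/height = 9.25/14 = 0.660714
s = 1 + (scale-1)·z/height = 1 + (2.18-1)·9.25/14 = 1.779643
θ = twist·z/height = 126°·9.25/14 = 83.2500° = 1.452987 rad
cos θ = 0.117537, sin θ = 0.993068 (intermediates below are computed at full precision and shown rounded to 5 d.p.)
v1: (-2.5,2.5) → rotate → (-2.77651,-2.18883) → ×s → (-4.94120,-3.89533) → (-4.94,-3.90)
v2: (3,-1.5) → rotate → (1.84221,2.80290) → ×s → (3.27848,4.98816) → (3.28,4.99)
v3: (5,-2) → rotate → (2.57382,4.73027) → ×s → (4.58049,8.41819) → (4.58,8.42)
v4: (5,0.5) → rotate → (0.09115,5.02411) → ×s → (0.16222,8.94112) → (0.16,8.94)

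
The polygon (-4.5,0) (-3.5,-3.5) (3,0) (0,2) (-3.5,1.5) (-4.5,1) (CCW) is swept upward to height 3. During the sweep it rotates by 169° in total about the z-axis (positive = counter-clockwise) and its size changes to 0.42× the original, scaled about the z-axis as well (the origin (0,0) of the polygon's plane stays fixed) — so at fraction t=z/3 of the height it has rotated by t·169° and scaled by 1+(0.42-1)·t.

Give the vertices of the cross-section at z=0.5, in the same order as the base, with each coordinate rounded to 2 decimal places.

Cross-section at z=0.5: (-3.58,-1.92) (-1.29,-4.28) (2.39,1.28) (-0.85,1.59) (-3.43,-0.30) (-4.01,-1.12)

t = z/height = 0.5/3 = 0.166667
s = 1 + (scale-1)·z/height = 1 + (0.42-1)·0.5/3 = 0.903333
θ = twist·z/height = 169°·0.5/3 = 28.1667° = 0.491601 rad
cos θ = 0.881578, sin θ = 0.472038 (intermediates below are computed at full precision and shown rounded to 5 d.p.)
v1: (-4.5,0) → rotate → (-3.96710,-2.12417) → ×s → (-3.58362,-1.91883) → (-3.58,-1.92)
v2: (-3.5,-3.5) → rotate → (-1.43339,-4.73766) → ×s → (-1.29483,-4.27968) → (-1.29,-4.28)
v3: (3,0) → rotate → (2.64473,1.41611) → ×s → (2.38908,1.27922) → (2.39,1.28)
v4: (0,2) → rotate → (-0.94408,1.76316) → ×s → (-0.85282,1.59272) → (-0.85,1.59)
v5: (-3.5,1.5) → rotate → (-3.79358,-0.32977) → ×s → (-3.42687,-0.29789) → (-3.43,-0.30)
v6: (-4.5,1) → rotate → (-4.43914,-1.24259) → ×s → (-4.01002,-1.12248) → (-4.01,-1.12)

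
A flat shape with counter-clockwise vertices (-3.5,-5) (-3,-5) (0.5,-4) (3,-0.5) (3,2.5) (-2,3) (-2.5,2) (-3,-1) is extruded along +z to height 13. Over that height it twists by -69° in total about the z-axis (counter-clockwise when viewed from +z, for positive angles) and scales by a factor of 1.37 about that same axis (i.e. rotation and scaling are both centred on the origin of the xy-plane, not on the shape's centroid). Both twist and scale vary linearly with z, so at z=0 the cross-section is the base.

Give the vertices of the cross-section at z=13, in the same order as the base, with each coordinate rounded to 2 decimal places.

t = z/height = 13/13 = 1
s = 1 + (scale-1)·z/height = 1 + (1.37-1)·13/13 = 1.370000
θ = twist·z/height = -69°·13/13 = -69.0000° = -1.204277 rad
cos θ = 0.358368, sin θ = -0.933580 (intermediates below are computed at full precision and shown rounded to 5 d.p.)
v1: (-3.5,-5) → rotate → (-5.92219,1.47569) → ×s → (-8.11340,2.02170) → (-8.11,2.02)
v2: (-3,-5) → rotate → (-5.74301,1.00890) → ×s → (-7.86792,1.38220) → (-7.87,1.38)
v3: (0.5,-4) → rotate → (-3.55514,-1.90026) → ×s → (-4.87054,-2.60336) → (-4.87,-2.60)
v4: (3,-0.5) → rotate → (0.60831,-2.97993) → ×s → (0.83339,-4.08250) → (0.83,-4.08)
v5: (3,2.5) → rotate → (3.40905,-1.90482) → ×s → (4.67041,-2.60961) → (4.67,-2.61)
v6: (-2,3) → rotate → (2.08401,2.94226) → ×s → (2.85509,4.03090) → (2.86,4.03)
v7: (-2.5,2) → rotate → (0.97124,3.05069) → ×s → (1.33060,4.17944) → (1.33,4.18)
v8: (-3,-1) → rotate → (-2.00868,2.44237) → ×s → (-2.75190,3.34605) → (-2.75,3.35)

Cross-section at z=13: (-8.11,2.02) (-7.87,1.38) (-4.87,-2.60) (0.83,-4.08) (4.67,-2.61) (2.86,4.03) (1.33,4.18) (-2.75,3.35)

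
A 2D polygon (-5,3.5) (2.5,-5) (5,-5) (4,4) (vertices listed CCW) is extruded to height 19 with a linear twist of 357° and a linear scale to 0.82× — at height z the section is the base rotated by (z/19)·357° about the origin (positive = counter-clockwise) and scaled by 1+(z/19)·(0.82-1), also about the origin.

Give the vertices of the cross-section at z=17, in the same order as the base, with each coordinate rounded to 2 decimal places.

t = z/height = 17/19 = 0.894737
s = 1 + (scale-1)·z/height = 1 + (0.82-1)·17/19 = 0.838947
θ = twist·z/height = 357°·17/19 = 319.4211° = 5.574949 rad
cos θ = 0.759510, sin θ = -0.650495 (intermediates below are computed at full precision and shown rounded to 5 d.p.)
v1: (-5,3.5) → rotate → (-1.52082,5.91076) → ×s → (-1.27589,4.95882) → (-1.28,4.96)
v2: (2.5,-5) → rotate → (-1.35370,-5.42379) → ×s → (-1.13568,-4.55027) → (-1.14,-4.55)
v3: (5,-5) → rotate → (0.54508,-7.05003) → ×s → (0.45729,-5.91460) → (0.46,-5.91)
v4: (4,4) → rotate → (5.64002,0.43606) → ×s → (4.73168,0.36583) → (4.73,0.37)

Cross-section at z=17: (-1.28,4.96) (-1.14,-4.55) (0.46,-5.91) (4.73,0.37)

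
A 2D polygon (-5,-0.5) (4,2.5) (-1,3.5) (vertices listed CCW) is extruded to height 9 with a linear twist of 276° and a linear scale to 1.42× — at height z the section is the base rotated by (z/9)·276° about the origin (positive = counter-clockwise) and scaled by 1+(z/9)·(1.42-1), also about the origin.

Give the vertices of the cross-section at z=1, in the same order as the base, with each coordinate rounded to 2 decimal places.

t = z/height = 1/9 = 0.111111
s = 1 + (scale-1)·z/height = 1 + (1.42-1)·1/9 = 1.046667
θ = twist·z/height = 276°·1/9 = 30.6667° = 0.535234 rad
cos θ = 0.860149, sin θ = 0.510043 (intermediates below are computed at full precision and shown rounded to 5 d.p.)
v1: (-5,-0.5) → rotate → (-4.04572,-2.98029) → ×s → (-4.23452,-3.11937) → (-4.23,-3.12)
v2: (4,2.5) → rotate → (2.16549,4.19054) → ×s → (2.26655,4.38610) → (2.27,4.39)
v3: (-1,3.5) → rotate → (-2.64530,2.50048) → ×s → (-2.76875,2.61717) → (-2.77,2.62)

Cross-section at z=1: (-4.23,-3.12) (2.27,4.39) (-2.77,2.62)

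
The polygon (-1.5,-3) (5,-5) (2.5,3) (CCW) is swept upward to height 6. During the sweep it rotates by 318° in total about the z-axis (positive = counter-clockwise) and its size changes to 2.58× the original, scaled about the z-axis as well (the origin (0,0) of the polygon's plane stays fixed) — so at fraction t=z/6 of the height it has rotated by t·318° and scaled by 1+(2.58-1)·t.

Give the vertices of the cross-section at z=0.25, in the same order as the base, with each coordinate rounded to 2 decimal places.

t = z/height = 0.25/6 = 0.0416667
s = 1 + (scale-1)·z/height = 1 + (2.58-1)·0.25/6 = 1.065833
θ = twist·z/height = 318°·0.25/6 = 13.2500° = 0.231256 rad
cos θ = 0.973379, sin θ = 0.229200 (intermediates below are computed at full precision and shown rounded to 5 d.p.)
v1: (-1.5,-3) → rotate → (-0.77247,-3.26394) → ×s → (-0.82332,-3.47881) → (-0.82,-3.48)
v2: (5,-5) → rotate → (6.01290,-3.72089) → ×s → (6.40875,-3.96585) → (6.41,-3.97)
v3: (2.5,3) → rotate → (1.74585,3.49314) → ×s → (1.86078,3.72310) → (1.86,3.72)

Cross-section at z=0.25: (-0.82,-3.48) (6.41,-3.97) (1.86,3.72)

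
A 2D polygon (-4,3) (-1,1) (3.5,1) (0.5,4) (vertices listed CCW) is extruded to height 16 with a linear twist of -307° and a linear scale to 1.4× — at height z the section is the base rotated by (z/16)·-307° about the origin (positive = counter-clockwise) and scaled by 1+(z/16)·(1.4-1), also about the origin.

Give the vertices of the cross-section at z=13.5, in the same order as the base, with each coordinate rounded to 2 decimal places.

t = z/height = 13.5/16 = 0.84375
s = 1 + (scale-1)·z/height = 1 + (1.4-1)·13.5/16 = 1.337500
θ = twist·z/height = -307°·13.5/16 = -259.0313° = -4.520948 rad
cos θ = -0.190274, sin θ = 0.981731 (intermediates below are computed at full precision and shown rounded to 5 d.p.)
v1: (-4,3) → rotate → (-2.18410,-4.49775) → ×s → (-2.92123,-6.01573) → (-2.92,-6.02)
v2: (-1,1) → rotate → (-0.79146,-1.17200) → ×s → (-1.05857,-1.56756) → (-1.06,-1.57)
v3: (3.5,1) → rotate → (-1.64769,3.24579) → ×s → (-2.20378,4.34124) → (-2.20,4.34)
v4: (0.5,4) → rotate → (-4.02206,-0.27023) → ×s → (-5.37951,-0.36143) → (-5.38,-0.36)

Cross-section at z=13.5: (-2.92,-6.02) (-1.06,-1.57) (-2.20,4.34) (-5.38,-0.36)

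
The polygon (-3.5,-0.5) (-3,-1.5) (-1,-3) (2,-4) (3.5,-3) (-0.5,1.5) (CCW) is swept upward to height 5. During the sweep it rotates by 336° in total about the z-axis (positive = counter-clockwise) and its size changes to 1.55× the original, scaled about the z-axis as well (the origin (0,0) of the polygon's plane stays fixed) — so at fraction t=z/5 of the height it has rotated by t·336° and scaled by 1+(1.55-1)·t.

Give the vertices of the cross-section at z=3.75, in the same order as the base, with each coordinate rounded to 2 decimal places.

Cross-section at z=3.75: (0.86,4.92) (-0.71,4.68) (-3.59,2.65) (-6.25,-0.94) (-5.56,-3.39) (2.23,0.02)

t = z/height = 3.75/5 = 0.75
s = 1 + (scale-1)·z/height = 1 + (1.55-1)·3.75/5 = 1.412500
θ = twist·z/height = 336°·3.75/5 = 252.0000° = 4.398230 rad
cos θ = -0.309017, sin θ = -0.951057 (intermediates below are computed at full precision and shown rounded to 5 d.p.)
v1: (-3.5,-0.5) → rotate → (0.60603,3.48321) → ×s → (0.85602,4.92003) → (0.86,4.92)
v2: (-3,-1.5) → rotate → (-0.49953,3.31670) → ×s → (-0.70559,4.68483) → (-0.71,4.68)
v3: (-1,-3) → rotate → (-2.54415,1.87811) → ×s → (-3.59362,2.65283) → (-3.59,2.65)
v4: (2,-4) → rotate → (-4.42226,-0.66605) → ×s → (-6.24644,-0.94079) → (-6.25,-0.94)
v5: (3.5,-3) → rotate → (-3.93473,-2.40165) → ×s → (-5.55780,-3.39233) → (-5.56,-3.39)
v6: (-0.5,1.5) → rotate → (1.58109,0.01200) → ×s → (2.23329,0.01695) → (2.23,0.02)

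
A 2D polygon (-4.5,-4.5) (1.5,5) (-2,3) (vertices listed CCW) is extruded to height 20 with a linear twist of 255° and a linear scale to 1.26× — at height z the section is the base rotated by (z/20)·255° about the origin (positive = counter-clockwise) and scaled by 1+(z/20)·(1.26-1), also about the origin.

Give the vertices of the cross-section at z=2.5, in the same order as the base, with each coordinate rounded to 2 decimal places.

t = z/height = 2.5/20 = 0.125
s = 1 + (scale-1)·z/height = 1 + (1.26-1)·2.5/20 = 1.032500
θ = twist·z/height = 255°·2.5/20 = 31.8750° = 0.556324 rad
cos θ = 0.849202, sin θ = 0.528068 (intermediates below are computed at full precision and shown rounded to 5 d.p.)
v1: (-4.5,-4.5) → rotate → (-1.44510,-6.19772) → ×s → (-1.49207,-6.39914) → (-1.49,-6.40)
v2: (1.5,5) → rotate → (-1.36654,5.03811) → ×s → (-1.41095,5.20185) → (-1.41,5.20)
v3: (-2,3) → rotate → (-3.28261,1.49147) → ×s → (-3.38929,1.53994) → (-3.39,1.54)

Cross-section at z=2.5: (-1.49,-6.40) (-1.41,5.20) (-3.39,1.54)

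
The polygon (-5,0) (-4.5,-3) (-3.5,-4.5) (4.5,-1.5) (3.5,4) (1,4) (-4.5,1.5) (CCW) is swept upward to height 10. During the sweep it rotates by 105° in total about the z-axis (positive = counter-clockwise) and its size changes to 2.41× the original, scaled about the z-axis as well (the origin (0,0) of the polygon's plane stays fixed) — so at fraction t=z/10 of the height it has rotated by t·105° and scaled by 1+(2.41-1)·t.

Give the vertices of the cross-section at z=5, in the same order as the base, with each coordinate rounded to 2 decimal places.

t = z/height = 5/10 = 0.5
s = 1 + (scale-1)·z/height = 1 + (2.41-1)·5/10 = 1.705000
θ = twist·z/height = 105°·5/10 = 52.5000° = 0.916298 rad
cos θ = 0.608761, sin θ = 0.793353 (intermediates below are computed at full precision and shown rounded to 5 d.p.)
v1: (-5,0) → rotate → (-3.04381,-3.96677) → ×s → (-5.18969,-6.76334) → (-5.19,-6.76)
v2: (-4.5,-3) → rotate → (-0.35937,-5.39637) → ×s → (-0.61272,-9.20082) → (-0.61,-9.20)
v3: (-3.5,-4.5) → rotate → (1.43943,-5.51616) → ×s → (2.45422,-9.40506) → (2.45,-9.41)
v4: (4.5,-1.5) → rotate → (3.92946,2.65695) → ×s → (6.69972,4.53010) → (6.70,4.53)
v5: (3.5,4) → rotate → (-1.04275,5.21178) → ×s → (-1.77789,8.88609) → (-1.78,8.89)
v6: (1,4) → rotate → (-2.56465,3.22840) → ×s → (-4.37273,5.50442) → (-4.37,5.50)
v7: (-4.5,1.5) → rotate → (-3.92946,-2.65695) → ×s → (-6.69972,-4.53010) → (-6.70,-4.53)

Cross-section at z=5: (-5.19,-6.76) (-0.61,-9.20) (2.45,-9.41) (6.70,4.53) (-1.78,8.89) (-4.37,5.50) (-6.70,-4.53)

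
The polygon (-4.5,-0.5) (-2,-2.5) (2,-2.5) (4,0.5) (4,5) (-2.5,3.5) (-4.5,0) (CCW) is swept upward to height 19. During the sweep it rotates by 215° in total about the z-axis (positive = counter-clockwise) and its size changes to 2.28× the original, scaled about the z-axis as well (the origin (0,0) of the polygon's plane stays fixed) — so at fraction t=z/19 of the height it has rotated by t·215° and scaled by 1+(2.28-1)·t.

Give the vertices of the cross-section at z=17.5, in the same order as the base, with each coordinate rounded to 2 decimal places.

Cross-section at z=17.5: (8.99,4.07) (2.46,6.53) (-5.83,3.83) (-7.95,-3.73) (-4.92,-13.06) (7.54,-5.57) (9.32,3.03)

t = z/height = 17.5/19 = 0.921053
s = 1 + (scale-1)·z/height = 1 + (2.28-1)·17.5/19 = 2.178947
θ = twist·z/height = 215°·17.5/19 = 198.0263° = 3.456211 rad
cos θ = -0.950914, sin θ = -0.309454 (intermediates below are computed at full precision and shown rounded to 5 d.p.)
v1: (-4.5,-0.5) → rotate → (4.12439,1.86800) → ×s → (8.98683,4.07027) → (8.99,4.07)
v2: (-2,-2.5) → rotate → (1.12819,2.99619) → ×s → (2.45828,6.52855) → (2.46,6.53)
v3: (2,-2.5) → rotate → (-2.67546,1.75838) → ×s → (-5.82969,3.83141) → (-5.83,3.83)
v4: (4,0.5) → rotate → (-3.64893,-1.71327) → ×s → (-7.95083,-3.73313) → (-7.95,-3.73)
v5: (4,5) → rotate → (-2.25639,-5.99239) → ×s → (-4.91655,-13.05710) → (-4.92,-13.06)
v6: (-2.5,3.5) → rotate → (3.46037,-2.55457) → ×s → (7.53997,-5.56627) → (7.54,-5.57)
v7: (-4.5,0) → rotate → (4.27912,1.39254) → ×s → (9.32397,3.03428) → (9.32,3.03)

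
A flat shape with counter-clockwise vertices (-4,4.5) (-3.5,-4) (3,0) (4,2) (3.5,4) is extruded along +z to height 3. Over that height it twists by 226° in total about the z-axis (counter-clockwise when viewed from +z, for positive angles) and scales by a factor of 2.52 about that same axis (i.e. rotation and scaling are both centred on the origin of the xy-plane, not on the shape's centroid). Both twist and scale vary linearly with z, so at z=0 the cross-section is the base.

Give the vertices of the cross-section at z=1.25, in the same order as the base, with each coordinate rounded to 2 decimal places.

t = z/height = 1.25/3 = 0.416667
s = 1 + (scale-1)·z/height = 1 + (2.52-1)·1.25/3 = 1.633333
θ = twist·z/height = 226°·1.25/3 = 94.1667° = 1.643518 rad
cos θ = -0.072658, sin θ = 0.997357 (intermediates below are computed at full precision and shown rounded to 5 d.p.)
v1: (-4,4.5) → rotate → (-4.19747,-4.31639) → ×s → (-6.85587,-7.05010) → (-6.86,-7.05)
v2: (-3.5,-4) → rotate → (4.24373,-3.20012) → ×s → (6.93143,-5.22686) → (6.93,-5.23)
v3: (3,0) → rotate → (-0.21797,2.99207) → ×s → (-0.35602,4.88705) → (-0.36,4.89)
v4: (4,2) → rotate → (-2.28535,3.84411) → ×s → (-3.73273,6.27872) → (-3.73,6.28)
v5: (3.5,4) → rotate → (-4.24373,3.20012) → ×s → (-6.93143,5.22686) → (-6.93,5.23)

Cross-section at z=1.25: (-6.86,-7.05) (6.93,-5.23) (-0.36,4.89) (-3.73,6.28) (-6.93,5.23)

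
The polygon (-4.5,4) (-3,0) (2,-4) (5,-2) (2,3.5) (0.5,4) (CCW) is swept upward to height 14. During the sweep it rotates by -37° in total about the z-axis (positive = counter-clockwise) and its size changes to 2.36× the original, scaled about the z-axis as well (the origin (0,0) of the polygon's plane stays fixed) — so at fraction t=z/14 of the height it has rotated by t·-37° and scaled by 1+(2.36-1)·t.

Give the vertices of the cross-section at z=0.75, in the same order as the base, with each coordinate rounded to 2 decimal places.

Cross-section at z=0.75: (-4.68,4.46) (-3.22,0.11) (2.00,-4.36) (5.29,-2.33) (2.27,3.68) (0.68,4.27)

t = z/height = 0.75/14 = 0.0535714
s = 1 + (scale-1)·z/height = 1 + (2.36-1)·0.75/14 = 1.072857
θ = twist·z/height = -37°·0.75/14 = -1.9821° = -0.034595 rad
cos θ = 0.999402, sin θ = -0.034588 (intermediates below are computed at full precision and shown rounded to 5 d.p.)
v1: (-4.5,4) → rotate → (-4.35896,4.15325) → ×s → (-4.67654,4.45585) → (-4.68,4.46)
v2: (-3,0) → rotate → (-2.99820,0.10376) → ×s → (-3.21665,0.11132) → (-3.22,0.11)
v3: (2,-4) → rotate → (1.86045,-4.06678) → ×s → (1.99600,-4.36308) → (2.00,-4.36)
v4: (5,-2) → rotate → (4.92783,-2.17174) → ×s → (5.28686,-2.32997) → (5.29,-2.33)
v5: (2,3.5) → rotate → (2.11986,3.42873) → ×s → (2.27431,3.67854) → (2.27,3.68)
v6: (0.5,4) → rotate → (0.63805,3.98031) → ×s → (0.68454,4.27031) → (0.68,4.27)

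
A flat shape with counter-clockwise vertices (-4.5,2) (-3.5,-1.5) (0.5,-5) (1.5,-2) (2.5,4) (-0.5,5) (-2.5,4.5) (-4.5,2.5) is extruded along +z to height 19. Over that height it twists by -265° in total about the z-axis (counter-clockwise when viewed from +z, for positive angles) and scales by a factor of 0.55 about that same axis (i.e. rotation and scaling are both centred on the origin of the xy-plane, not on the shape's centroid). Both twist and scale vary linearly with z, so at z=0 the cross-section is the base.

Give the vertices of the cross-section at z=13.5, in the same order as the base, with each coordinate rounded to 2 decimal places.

t = z/height = 13.5/19 = 0.710526
s = 1 + (scale-1)·z/height = 1 + (0.55-1)·13.5/19 = 0.680263
θ = twist·z/height = -265°·13.5/19 = -188.2895° = -3.286271 rad
cos θ = -0.989552, sin θ = 0.144174 (intermediates below are computed at full precision and shown rounded to 5 d.p.)
v1: (-4.5,2) → rotate → (4.16464,-2.62789) → ×s → (2.83305,-1.78766) → (2.83,-1.79)
v2: (-3.5,-1.5) → rotate → (3.67969,0.97972) → ×s → (2.50316,0.66647) → (2.50,0.67)
v3: (0.5,-5) → rotate → (0.22610,5.01985) → ×s → (0.15380,3.41482) → (0.15,3.41)
v4: (1.5,-2) → rotate → (-1.19598,2.19537) → ×s → (-0.81358,1.49343) → (-0.81,1.49)
v5: (2.5,4) → rotate → (-3.05058,-3.59777) → ×s → (-2.07520,-2.44743) → (-2.08,-2.45)
v6: (-0.5,5) → rotate → (-0.22610,-5.01985) → ×s → (-0.15380,-3.41482) → (-0.15,-3.41)
v7: (-2.5,4.5) → rotate → (1.82510,-4.81342) → ×s → (1.24155,-3.27439) → (1.24,-3.27)
v8: (-4.5,2.5) → rotate → (4.09255,-3.12267) → ×s → (2.78401,-2.12423) → (2.78,-2.12)

Cross-section at z=13.5: (2.83,-1.79) (2.50,0.67) (0.15,3.41) (-0.81,1.49) (-2.08,-2.45) (-0.15,-3.41) (1.24,-3.27) (2.78,-2.12)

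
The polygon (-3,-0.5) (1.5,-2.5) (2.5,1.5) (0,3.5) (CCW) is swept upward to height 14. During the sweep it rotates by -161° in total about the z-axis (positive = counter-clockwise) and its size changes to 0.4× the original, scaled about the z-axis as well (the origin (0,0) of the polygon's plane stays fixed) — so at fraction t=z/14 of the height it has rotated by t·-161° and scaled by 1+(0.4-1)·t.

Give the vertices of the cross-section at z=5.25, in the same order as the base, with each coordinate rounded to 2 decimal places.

Cross-section at z=5.25: (-1.49,1.83) (-1.11,-1.97) (1.97,-1.11) (2.36,1.34)

t = z/height = 5.25/14 = 0.375
s = 1 + (scale-1)·z/height = 1 + (0.4-1)·5.25/14 = 0.775000
θ = twist·z/height = -161°·5.25/14 = -60.3750° = -1.053743 rad
cos θ = 0.494321, sin θ = -0.869279 (intermediates below are computed at full precision and shown rounded to 5 d.p.)
v1: (-3,-0.5) → rotate → (-1.91760,2.36068) → ×s → (-1.48614,1.82952) → (-1.49,1.83)
v2: (1.5,-2.5) → rotate → (-1.43172,-2.53972) → ×s → (-1.10958,-1.96828) → (-1.11,-1.97)
v3: (2.5,1.5) → rotate → (2.53972,-1.43172) → ×s → (1.96828,-1.10958) → (1.97,-1.11)
v4: (0,3.5) → rotate → (3.04248,1.73012) → ×s → (2.35792,1.34085) → (2.36,1.34)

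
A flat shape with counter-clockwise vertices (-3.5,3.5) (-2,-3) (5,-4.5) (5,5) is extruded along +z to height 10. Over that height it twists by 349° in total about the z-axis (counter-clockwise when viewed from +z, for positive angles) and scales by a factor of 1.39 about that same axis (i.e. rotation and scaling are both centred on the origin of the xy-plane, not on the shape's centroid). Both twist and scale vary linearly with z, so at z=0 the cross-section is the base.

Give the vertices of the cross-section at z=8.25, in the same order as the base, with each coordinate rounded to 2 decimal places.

Cross-section at z=8.25: (2.98,5.83) (-4.59,1.29) (-3.63,-8.12) (8.32,-4.25)

t = z/height = 8.25/10 = 0.825
s = 1 + (scale-1)·z/height = 1 + (1.39-1)·8.25/10 = 1.321750
θ = twist·z/height = 349°·8.25/10 = 287.9250° = 5.025239 rad
cos θ = 0.307772, sin θ = -0.951460 (intermediates below are computed at full precision and shown rounded to 5 d.p.)
v1: (-3.5,3.5) → rotate → (2.25291,4.40731) → ×s → (2.97778,5.82536) → (2.98,5.83)
v2: (-2,-3) → rotate → (-3.46992,0.97961) → ×s → (-4.58637,1.29479) → (-4.59,1.29)
v3: (5,-4.5) → rotate → (-2.74271,-6.14227) → ×s → (-3.62518,-8.11855) → (-3.63,-8.12)
v4: (5,5) → rotate → (6.29616,-3.21844) → ×s → (8.32195,-4.25398) → (8.32,-4.25)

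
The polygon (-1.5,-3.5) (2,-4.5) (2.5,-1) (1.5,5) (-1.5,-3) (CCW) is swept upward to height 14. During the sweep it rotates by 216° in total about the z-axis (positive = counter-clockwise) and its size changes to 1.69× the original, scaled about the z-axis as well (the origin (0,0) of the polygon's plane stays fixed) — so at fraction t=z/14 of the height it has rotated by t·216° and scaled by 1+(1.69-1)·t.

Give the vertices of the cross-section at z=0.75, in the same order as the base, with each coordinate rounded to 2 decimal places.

Cross-section at z=0.75: (-0.80,-3.87) (2.97,-4.16) (2.75,-0.50) (0.48,5.39) (-0.90,-3.36)

t = z/height = 0.75/14 = 0.0535714
s = 1 + (scale-1)·z/height = 1 + (1.69-1)·0.75/14 = 1.036964
θ = twist·z/height = 216°·0.75/14 = 11.5714° = 0.201960 rad
cos θ = 0.979675, sin θ = 0.200589 (intermediates below are computed at full precision and shown rounded to 5 d.p.)
v1: (-1.5,-3.5) → rotate → (-0.76745,-3.72975) → ×s → (-0.79582,-3.86762) → (-0.80,-3.87)
v2: (2,-4.5) → rotate → (2.86200,-4.00736) → ×s → (2.96780,-4.15549) → (2.97,-4.16)
v3: (2.5,-1) → rotate → (2.64978,-0.47820) → ×s → (2.74773,-0.49588) → (2.75,-0.50)
v4: (1.5,5) → rotate → (0.46657,5.19926) → ×s → (0.48381,5.39145) → (0.48,5.39)
v5: (-1.5,-3) → rotate → (-0.86774,-3.23991) → ×s → (-0.89982,-3.35967) → (-0.90,-3.36)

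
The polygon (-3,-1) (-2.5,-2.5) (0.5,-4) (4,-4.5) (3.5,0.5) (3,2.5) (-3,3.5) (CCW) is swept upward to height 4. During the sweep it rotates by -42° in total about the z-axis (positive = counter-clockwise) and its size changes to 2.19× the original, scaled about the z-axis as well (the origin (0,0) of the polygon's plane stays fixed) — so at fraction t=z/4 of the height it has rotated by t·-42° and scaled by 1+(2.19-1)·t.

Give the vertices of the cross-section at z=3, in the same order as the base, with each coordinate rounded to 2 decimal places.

t = z/height = 3/4 = 0.75
s = 1 + (scale-1)·z/height = 1 + (2.19-1)·3/4 = 1.892500
θ = twist·z/height = -42°·3/4 = -31.5000° = -0.549779 rad
cos θ = 0.852640, sin θ = -0.522499 (intermediates below are computed at full precision and shown rounded to 5 d.p.)
v1: (-3,-1) → rotate → (-3.08042,0.71486) → ×s → (-5.82969,1.35286) → (-5.83,1.35)
v2: (-2.5,-2.5) → rotate → (-3.43785,-0.82535) → ×s → (-6.50613,-1.56198) → (-6.51,-1.56)
v3: (0.5,-4) → rotate → (-1.66367,-3.67181) → ×s → (-3.14850,-6.94890) → (-3.15,-6.95)
v4: (4,-4.5) → rotate → (1.05932,-5.92687) → ×s → (2.00476,-11.21661) → (2.00,-11.22)
v5: (3.5,0.5) → rotate → (3.24549,-1.40242) → ×s → (6.14209,-2.65409) → (6.14,-2.65)
v6: (3,2.5) → rotate → (3.86417,0.56410) → ×s → (7.31294,1.06757) → (7.31,1.07)
v7: (-3,3.5) → rotate → (-0.72918,4.55174) → ×s → (-1.37996,8.61416) → (-1.38,8.61)

Cross-section at z=3: (-5.83,1.35) (-6.51,-1.56) (-3.15,-6.95) (2.00,-11.22) (6.14,-2.65) (7.31,1.07) (-1.38,8.61)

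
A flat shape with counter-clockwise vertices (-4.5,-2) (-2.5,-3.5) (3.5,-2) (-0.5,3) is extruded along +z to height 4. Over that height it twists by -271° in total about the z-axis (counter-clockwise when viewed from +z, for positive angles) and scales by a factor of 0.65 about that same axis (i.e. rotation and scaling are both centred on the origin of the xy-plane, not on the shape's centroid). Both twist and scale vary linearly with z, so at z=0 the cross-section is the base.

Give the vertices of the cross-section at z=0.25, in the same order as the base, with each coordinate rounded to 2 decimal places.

t = z/height = 0.25/4 = 0.0625
s = 1 + (scale-1)·z/height = 1 + (0.65-1)·0.25/4 = 0.978125
θ = twist·z/height = -271°·0.25/4 = -16.9375° = -0.295615 rad
cos θ = 0.956623, sin θ = -0.291328 (intermediates below are computed at full precision and shown rounded to 5 d.p.)
v1: (-4.5,-2) → rotate → (-4.88746,-0.60227) → ×s → (-4.78055,-0.58909) → (-4.78,-0.59)
v2: (-2.5,-3.5) → rotate → (-3.41121,-2.61986) → ×s → (-3.33659,-2.56255) → (-3.34,-2.56)
v3: (3.5,-2) → rotate → (2.76552,-2.93290) → ×s → (2.70503,-2.86874) → (2.71,-2.87)
v4: (-0.5,3) → rotate → (0.39567,3.01553) → ×s → (0.38702,2.94957) → (0.39,2.95)

Cross-section at z=0.25: (-4.78,-0.59) (-3.34,-2.56) (2.71,-2.87) (0.39,2.95)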